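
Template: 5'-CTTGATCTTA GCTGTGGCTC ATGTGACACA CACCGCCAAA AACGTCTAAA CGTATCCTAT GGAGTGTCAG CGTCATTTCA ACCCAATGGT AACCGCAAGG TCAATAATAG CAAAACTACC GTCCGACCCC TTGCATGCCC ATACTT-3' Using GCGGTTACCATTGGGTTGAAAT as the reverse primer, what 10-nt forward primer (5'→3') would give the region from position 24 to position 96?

The reverse primer's reverse complement ATTTCAACCCAATGGTAACCGC matches the template at positions 75–96; the product starts at position 24.
The forward primer is identical to the top strand over positions 24–33: TGACACACAC.

5'-TGACACACAC-3'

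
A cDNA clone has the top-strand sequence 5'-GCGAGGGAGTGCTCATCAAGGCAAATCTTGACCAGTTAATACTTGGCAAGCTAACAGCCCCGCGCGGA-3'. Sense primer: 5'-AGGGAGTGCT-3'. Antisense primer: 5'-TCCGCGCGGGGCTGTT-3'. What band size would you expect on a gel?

65 bp

The forward primer matches the template at positions 4–13.
Reverse complement of the reverse primer: AACAGCCCCGCGCGGA. This occurs on the top strand at positions 53–68.
Product length = (reverse-primer end) − (forward-primer start) + 1 = 68 − 4 + 1 = 65 bp.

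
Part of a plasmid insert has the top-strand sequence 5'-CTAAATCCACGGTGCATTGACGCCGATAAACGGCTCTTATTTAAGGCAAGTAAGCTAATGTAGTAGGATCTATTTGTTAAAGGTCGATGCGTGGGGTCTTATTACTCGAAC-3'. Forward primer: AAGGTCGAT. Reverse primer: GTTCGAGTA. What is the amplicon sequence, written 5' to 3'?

Scanning the template, AAGGTCGAT occurs at positions 80–88; this primer anneals to the bottom strand there with its 3' end pointing downstream.
Taking the reverse complement of GTTCGAGTA gives TACTCGAAC, found at positions 103–111 on the template; the primer anneals here to the top strand with its 3' end pointing upstream.
The product is the template from position 80 through 111 (32 bp).

5'-AAGGTCGATGCGTGGGGTCTTATTACTCGAAC-3'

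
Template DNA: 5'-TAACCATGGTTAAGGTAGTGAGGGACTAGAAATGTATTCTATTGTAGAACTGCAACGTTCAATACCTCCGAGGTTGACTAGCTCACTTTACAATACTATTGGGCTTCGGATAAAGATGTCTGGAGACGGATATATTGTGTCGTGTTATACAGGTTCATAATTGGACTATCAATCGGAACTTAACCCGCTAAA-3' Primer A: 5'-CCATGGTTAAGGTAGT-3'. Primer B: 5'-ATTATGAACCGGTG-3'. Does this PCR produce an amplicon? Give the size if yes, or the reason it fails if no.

Primer B (ATTATGAACCGGTG) does not match the top strand, and its reverse complement CACCGGTTCATAAT does not match either.
With no annealing site for primer B, no amplification occurs.

No product — primer B has no binding site in the template.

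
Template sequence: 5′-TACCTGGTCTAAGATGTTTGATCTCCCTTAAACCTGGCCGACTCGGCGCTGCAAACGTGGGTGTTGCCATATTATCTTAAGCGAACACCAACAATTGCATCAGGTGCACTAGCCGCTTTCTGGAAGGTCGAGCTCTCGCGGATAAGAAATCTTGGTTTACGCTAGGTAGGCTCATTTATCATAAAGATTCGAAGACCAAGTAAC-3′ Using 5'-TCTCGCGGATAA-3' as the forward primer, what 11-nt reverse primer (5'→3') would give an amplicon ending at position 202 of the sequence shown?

The forward primer binds at positions 134–145; the product's 3' end on the top strand is position 202.
The reverse primer anneals to the top strand over positions 192–202, i.e. to AAGACCAAGTA.
Its sequence written 5'→3' is the reverse complement: TACTTGGTCTT.

5'-TACTTGGTCTT-3'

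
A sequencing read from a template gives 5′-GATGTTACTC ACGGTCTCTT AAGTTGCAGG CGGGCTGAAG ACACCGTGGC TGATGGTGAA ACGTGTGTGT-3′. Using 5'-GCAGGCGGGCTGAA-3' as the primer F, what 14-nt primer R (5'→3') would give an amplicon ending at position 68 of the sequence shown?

5'-ACACACGTTTCACC-3'

The forward primer binds at positions 26–39; the product's 3' end on the top strand is position 68.
The reverse primer anneals to the top strand over positions 55–68, i.e. to GGTGAAACGTGTGT.
Its sequence written 5'→3' is the reverse complement: ACACACGTTTCACC.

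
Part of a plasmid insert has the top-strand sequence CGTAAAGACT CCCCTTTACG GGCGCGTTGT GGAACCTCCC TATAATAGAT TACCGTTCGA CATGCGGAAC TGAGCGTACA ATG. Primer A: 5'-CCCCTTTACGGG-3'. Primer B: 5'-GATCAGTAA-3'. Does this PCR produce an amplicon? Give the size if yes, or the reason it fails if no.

Primer B (GATCAGTAA) does not match the top strand, and its reverse complement TTACTGATC does not match either.
With no annealing site for primer B, no amplification occurs.

No product — primer B has no binding site in the template.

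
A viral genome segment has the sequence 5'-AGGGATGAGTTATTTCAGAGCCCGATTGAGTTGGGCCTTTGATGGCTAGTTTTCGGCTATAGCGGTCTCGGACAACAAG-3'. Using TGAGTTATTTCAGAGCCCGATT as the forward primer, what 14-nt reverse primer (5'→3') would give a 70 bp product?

5'-TTGTCCGAGACCGC-3'

The forward primer binds at positions 6–27, so a 70 bp product ends at position 6 + 70 − 1 = 75.
The reverse primer anneals to the top strand over positions 62–75, i.e. to GCGGTCTCGGACAA.
Its sequence written 5'→3' is the reverse complement: TTGTCCGAGACCGC.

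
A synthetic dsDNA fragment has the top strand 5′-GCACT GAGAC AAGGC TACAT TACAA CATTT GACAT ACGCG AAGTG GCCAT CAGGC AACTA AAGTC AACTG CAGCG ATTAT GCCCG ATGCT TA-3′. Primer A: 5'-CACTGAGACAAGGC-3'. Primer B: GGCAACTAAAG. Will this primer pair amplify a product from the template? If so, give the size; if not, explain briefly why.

Primer A (CACTGAGACAAGGC) matches the top strand at positions 2–15 (3' end points downstream).
Primer B (GGCAACTAAAG) also matches the top strand directly, at positions 53–63 — its reverse complement CTTTAGTTGCC is not present.
Both primers anneal to the bottom strand with 3' ends pointing the same way, so neither can prime synthesis back toward the other.

No product — both primers anneal to the same strand and extend in the same direction.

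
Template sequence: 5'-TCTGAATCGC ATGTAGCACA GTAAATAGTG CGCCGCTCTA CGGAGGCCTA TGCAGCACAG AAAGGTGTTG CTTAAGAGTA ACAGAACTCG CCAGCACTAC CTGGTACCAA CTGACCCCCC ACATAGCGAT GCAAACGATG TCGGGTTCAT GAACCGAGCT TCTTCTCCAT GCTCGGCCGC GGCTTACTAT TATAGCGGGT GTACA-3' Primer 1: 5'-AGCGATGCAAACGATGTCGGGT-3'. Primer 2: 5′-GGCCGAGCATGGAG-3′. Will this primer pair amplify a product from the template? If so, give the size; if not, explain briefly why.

Yes — a 54 bp product.

Primer 1 (AGCGATGCAAACGATGTCGGGT) matches the top strand at positions 125–146; it acts as a forward primer.
Primer 2's reverse complement is CTCCATGCTCGGCC, matching the top strand at positions 165–178; it acts as a reverse primer.
The 3' ends face each other across positions 125–178, giving a 54 bp product.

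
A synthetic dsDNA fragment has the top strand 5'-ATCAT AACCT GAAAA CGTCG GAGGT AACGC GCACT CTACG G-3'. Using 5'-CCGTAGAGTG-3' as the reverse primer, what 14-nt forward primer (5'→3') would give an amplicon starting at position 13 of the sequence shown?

The reverse primer's reverse complement CACTCTACGG matches the template at positions 32–41; the product starts at position 13.
The forward primer is identical to the top strand over positions 13–26: AAACGTCGGAGGTA.

5'-AAACGTCGGAGGTA-3'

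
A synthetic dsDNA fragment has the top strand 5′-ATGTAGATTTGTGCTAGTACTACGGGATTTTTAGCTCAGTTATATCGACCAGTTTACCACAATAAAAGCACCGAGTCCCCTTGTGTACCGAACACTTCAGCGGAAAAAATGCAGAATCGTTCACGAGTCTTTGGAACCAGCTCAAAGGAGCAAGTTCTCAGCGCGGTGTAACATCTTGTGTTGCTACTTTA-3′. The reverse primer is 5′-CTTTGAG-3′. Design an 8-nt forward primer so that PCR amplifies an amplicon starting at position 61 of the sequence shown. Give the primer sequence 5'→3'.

5'-AATAAAAG-3'

The reverse primer's reverse complement CTCAAAG matches the template at positions 141–147; the product starts at position 61.
The forward primer is identical to the top strand over positions 61–68: AATAAAAG.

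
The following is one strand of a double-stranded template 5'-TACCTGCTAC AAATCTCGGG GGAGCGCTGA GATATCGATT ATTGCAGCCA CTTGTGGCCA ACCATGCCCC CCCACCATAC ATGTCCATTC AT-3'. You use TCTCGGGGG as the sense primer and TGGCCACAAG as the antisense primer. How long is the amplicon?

47 bp

Forward primer TCTCGGGGG is found on the top strand at positions 14–22.
The reverse primer's reverse complement is CTTGTGGCCA, which matches the template at positions 51–60.
The product runs from position 14 to position 60, so its length is 60 − 14 + 1 = 47 bp.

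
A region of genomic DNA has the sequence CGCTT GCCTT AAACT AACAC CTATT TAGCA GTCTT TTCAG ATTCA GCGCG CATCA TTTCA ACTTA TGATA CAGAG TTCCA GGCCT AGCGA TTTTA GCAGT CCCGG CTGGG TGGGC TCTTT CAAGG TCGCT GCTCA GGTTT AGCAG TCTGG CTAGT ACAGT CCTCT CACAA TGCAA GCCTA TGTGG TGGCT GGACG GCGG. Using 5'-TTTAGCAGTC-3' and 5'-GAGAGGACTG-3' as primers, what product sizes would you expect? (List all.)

143 bp, 75 bp, 29 bp

The forward primer TTTAGCAGTC matches the top strand at positions 24–33, 92–101, 138–147.
The reverse primer's reverse complement is CAGTCCTCTC, matching at positions 157–166.
Each forward site pairs with the reverse site to give a product ending at position 166: sizes 143, 75, 29 bp.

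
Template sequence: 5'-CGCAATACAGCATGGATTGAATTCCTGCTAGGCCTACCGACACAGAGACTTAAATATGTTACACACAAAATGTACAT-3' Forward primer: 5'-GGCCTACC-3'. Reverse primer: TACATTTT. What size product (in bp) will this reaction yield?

44 bp

Forward primer GGCCTACC is found on the top strand at positions 31–38.
Taking the reverse complement of TACATTTT gives AAAATGTA, found at positions 67–74 on the template; the primer anneals here to the top strand with its 3' end pointing upstream.
The product runs from position 31 to position 74, so its length is 74 − 31 + 1 = 44 bp.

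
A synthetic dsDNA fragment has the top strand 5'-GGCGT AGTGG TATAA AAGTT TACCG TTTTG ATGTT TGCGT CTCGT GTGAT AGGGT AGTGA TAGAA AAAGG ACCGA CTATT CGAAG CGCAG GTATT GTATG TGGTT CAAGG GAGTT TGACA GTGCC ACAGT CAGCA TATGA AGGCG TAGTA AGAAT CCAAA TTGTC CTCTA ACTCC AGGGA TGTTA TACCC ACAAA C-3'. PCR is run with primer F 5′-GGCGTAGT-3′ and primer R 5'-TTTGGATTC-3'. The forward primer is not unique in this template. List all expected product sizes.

160 bp, 19 bp

The forward primer GGCGTAGT matches the top strand at positions 1–8, 142–149.
The reverse primer's reverse complement is GAATCCAAA, matching at positions 152–160.
Each forward site pairs with the reverse site to give a product ending at position 160: sizes 160, 19 bp.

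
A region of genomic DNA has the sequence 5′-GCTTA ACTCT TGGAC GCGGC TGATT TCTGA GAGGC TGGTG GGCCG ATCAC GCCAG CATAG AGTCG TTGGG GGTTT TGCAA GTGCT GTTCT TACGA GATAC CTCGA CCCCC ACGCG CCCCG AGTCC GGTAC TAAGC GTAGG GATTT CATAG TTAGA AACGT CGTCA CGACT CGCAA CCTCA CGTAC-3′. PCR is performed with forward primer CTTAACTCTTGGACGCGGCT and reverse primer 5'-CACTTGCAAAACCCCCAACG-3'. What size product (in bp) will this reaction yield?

82 bp

Scanning the template, CTTAACTCTTGGACGCGGCT occurs at positions 2–21; this primer anneals to the bottom strand there with its 3' end pointing downstream.
Taking the reverse complement of CACTTGCAAAACCCCCAACG gives CGTTGGGGGTTTTGCAAGTG, found at positions 64–83 on the template; the primer anneals here to the top strand with its 3' end pointing upstream.
Amplicon spans positions 2–83: 82 bp.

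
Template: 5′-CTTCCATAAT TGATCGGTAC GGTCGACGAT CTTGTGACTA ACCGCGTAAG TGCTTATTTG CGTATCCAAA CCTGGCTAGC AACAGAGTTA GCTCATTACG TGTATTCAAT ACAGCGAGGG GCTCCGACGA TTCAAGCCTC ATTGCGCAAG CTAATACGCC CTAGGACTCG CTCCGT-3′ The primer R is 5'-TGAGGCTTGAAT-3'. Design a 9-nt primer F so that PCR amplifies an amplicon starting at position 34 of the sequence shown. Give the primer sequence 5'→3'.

5'-GTGACTAAC-3'

The reverse primer's reverse complement ATTCAAGCCTCA matches the template at positions 130–141; the product starts at position 34.
The forward primer is identical to the top strand over positions 34–42: GTGACTAAC.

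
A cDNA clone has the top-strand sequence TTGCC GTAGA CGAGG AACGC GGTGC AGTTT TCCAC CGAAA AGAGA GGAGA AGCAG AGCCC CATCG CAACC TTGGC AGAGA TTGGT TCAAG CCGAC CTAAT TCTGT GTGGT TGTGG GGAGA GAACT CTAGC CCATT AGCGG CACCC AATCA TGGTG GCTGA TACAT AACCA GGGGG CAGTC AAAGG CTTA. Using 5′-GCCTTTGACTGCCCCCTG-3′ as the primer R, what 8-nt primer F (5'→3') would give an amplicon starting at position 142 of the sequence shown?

The reverse primer's reverse complement CAGGGGGCAGTCAAAGGC matches the template at positions 169–186; the product starts at position 142.
The forward primer is identical to the top strand over positions 142–149: ACCCAATC.

5'-ACCCAATC-3'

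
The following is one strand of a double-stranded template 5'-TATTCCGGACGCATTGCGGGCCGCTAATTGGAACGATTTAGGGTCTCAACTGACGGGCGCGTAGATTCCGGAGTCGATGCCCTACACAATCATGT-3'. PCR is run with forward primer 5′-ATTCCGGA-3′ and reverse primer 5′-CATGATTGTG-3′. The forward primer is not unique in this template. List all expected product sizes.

93 bp, 30 bp

The forward primer ATTCCGGA matches the top strand at positions 2–9, 65–72.
The reverse primer's reverse complement is CACAATCATG, matching at positions 85–94.
Each forward site pairs with the reverse site to give a product ending at position 94: sizes 93, 30 bp.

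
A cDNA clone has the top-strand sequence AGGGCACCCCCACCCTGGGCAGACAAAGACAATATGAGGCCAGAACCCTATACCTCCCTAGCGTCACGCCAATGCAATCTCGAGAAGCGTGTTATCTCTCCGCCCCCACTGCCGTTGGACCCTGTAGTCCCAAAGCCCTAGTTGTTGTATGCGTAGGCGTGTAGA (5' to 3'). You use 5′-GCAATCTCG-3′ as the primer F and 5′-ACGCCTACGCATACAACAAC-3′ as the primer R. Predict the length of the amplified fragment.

Forward primer GCAATCTCG is found on the top strand at positions 74–82.
Taking the reverse complement of ACGCCTACGCATACAACAAC gives GTTGTTGTATGCGTAGGCGT, found at positions 141–160 on the template; the primer anneals here to the top strand with its 3' end pointing upstream.
Product length = (reverse-primer end) − (forward-primer start) + 1 = 160 − 74 + 1 = 87 bp.

87 bp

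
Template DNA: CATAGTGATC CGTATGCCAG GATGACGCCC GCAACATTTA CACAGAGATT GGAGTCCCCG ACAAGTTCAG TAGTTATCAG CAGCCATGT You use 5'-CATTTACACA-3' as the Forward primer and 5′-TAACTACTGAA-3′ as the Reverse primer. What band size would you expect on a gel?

42 bp

The forward primer matches the template at positions 35–44.
Reverse complement of the reverse primer: TTCAGTAGTTA. This occurs on the top strand at positions 66–76.
Amplicon spans positions 35–76: 42 bp.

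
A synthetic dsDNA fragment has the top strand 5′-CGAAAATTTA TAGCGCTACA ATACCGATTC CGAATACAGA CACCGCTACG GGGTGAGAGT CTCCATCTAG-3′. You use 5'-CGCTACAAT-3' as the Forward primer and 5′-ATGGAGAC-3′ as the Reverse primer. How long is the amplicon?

53 bp

Forward primer CGCTACAAT is found on the top strand at positions 14–22.
Taking the reverse complement of ATGGAGAC gives GTCTCCAT, found at positions 59–66 on the template; the primer anneals here to the top strand with its 3' end pointing upstream.
Product length = (reverse-primer end) − (forward-primer start) + 1 = 66 − 14 + 1 = 53 bp.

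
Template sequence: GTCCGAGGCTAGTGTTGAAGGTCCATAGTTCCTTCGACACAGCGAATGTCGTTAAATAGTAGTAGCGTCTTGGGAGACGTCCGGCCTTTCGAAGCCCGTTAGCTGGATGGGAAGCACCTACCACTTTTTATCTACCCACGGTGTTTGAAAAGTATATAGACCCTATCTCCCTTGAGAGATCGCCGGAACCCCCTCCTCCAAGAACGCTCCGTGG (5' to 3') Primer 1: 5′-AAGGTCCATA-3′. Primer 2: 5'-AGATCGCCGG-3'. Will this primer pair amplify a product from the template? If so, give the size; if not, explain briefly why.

No product — both primers anneal to the same strand and extend in the same direction.

Primer 1 (AAGGTCCATA) matches the top strand at positions 18–27 (3' end points downstream).
Primer 2 (AGATCGCCGG) also matches the top strand directly, at positions 177–186 — its reverse complement CCGGCGATCT is not present.
Both primers anneal to the bottom strand with 3' ends pointing the same way, so neither can prime synthesis back toward the other.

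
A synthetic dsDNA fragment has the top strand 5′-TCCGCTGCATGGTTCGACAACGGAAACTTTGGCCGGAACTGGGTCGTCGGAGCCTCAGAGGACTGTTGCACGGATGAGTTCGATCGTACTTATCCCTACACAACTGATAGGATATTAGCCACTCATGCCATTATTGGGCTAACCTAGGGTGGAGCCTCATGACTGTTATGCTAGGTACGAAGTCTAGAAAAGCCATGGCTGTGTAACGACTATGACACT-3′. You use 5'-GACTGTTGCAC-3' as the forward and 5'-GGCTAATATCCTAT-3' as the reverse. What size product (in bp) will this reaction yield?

Scanning the template, GACTGTTGCAC occurs at positions 61–71; this primer anneals to the bottom strand there with its 3' end pointing downstream.
Reverse complement of the reverse primer: ATAGGATATTAGCC. This occurs on the top strand at positions 107–120.
The product runs from position 61 to position 120, so its length is 120 − 61 + 1 = 60 bp.

60 bp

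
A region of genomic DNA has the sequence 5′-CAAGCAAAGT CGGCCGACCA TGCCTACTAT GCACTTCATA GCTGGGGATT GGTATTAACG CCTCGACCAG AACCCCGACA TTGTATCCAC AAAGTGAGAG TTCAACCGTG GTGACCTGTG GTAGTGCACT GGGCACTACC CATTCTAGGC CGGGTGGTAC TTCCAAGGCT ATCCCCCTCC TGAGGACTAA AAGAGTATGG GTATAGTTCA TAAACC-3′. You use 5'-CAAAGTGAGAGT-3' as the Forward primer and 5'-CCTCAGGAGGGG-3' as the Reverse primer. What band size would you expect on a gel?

96 bp

Scanning the template, CAAAGTGAGAGT occurs at positions 90–101; this primer anneals to the bottom strand there with its 3' end pointing downstream.
Taking the reverse complement of CCTCAGGAGGGG gives CCCCTCCTGAGG, found at positions 174–185 on the template; the primer anneals here to the top strand with its 3' end pointing upstream.
Amplicon spans positions 90–185: 96 bp.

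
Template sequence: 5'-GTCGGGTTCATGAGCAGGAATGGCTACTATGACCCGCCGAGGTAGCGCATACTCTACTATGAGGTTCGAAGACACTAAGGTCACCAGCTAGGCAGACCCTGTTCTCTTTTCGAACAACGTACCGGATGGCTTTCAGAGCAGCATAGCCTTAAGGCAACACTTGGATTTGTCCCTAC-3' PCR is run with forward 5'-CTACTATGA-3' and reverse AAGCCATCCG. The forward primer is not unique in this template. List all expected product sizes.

109 bp, 79 bp

The forward primer CTACTATGA matches the top strand at positions 24–32, 54–62.
The reverse primer's reverse complement is CGGATGGCTT, matching at positions 123–132.
Each forward site pairs with the reverse site to give a product ending at position 132: sizes 109, 79 bp.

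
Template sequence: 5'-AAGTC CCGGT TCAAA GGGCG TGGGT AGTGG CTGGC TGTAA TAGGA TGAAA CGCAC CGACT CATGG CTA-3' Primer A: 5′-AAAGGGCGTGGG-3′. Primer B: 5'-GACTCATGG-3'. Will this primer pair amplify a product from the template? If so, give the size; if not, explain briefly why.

No product — both primers anneal to the same strand and extend in the same direction.

Primer A (AAAGGGCGTGGG) matches the top strand at positions 13–24 (3' end points downstream).
Primer B (GACTCATGG) also matches the top strand directly, at positions 57–65 — its reverse complement CCATGAGTC is not present.
Both primers anneal to the bottom strand with 3' ends pointing the same way, so neither can prime synthesis back toward the other.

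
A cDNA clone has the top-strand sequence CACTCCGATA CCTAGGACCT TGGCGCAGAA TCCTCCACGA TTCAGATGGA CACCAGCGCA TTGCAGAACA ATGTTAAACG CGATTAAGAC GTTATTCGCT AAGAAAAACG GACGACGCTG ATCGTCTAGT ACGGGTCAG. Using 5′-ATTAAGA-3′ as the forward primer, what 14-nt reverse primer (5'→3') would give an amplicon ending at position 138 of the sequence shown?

The forward primer binds at positions 83–89; the product's 3' end on the top strand is position 138.
The reverse primer anneals to the top strand over positions 125–138, i.e. to TCTAGTACGGGTCA.
Its sequence written 5'→3' is the reverse complement: TGACCCGTACTAGA.

5'-TGACCCGTACTAGA-3'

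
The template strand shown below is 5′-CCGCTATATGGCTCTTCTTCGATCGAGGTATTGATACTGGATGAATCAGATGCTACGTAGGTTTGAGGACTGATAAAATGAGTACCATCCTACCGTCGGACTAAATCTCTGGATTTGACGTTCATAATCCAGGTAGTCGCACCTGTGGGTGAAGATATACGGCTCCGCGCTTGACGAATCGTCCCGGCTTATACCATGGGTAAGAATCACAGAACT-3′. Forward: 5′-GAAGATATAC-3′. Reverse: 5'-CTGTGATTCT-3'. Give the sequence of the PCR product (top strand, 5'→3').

Scanning the template, GAAGATATAC occurs at positions 151–160; this primer anneals to the bottom strand there with its 3' end pointing downstream.
Taking the reverse complement of CTGTGATTCT gives AGAATCACAG, found at positions 203–212 on the template; the primer anneals here to the top strand with its 3' end pointing upstream.
The product is the template from position 151 through 212 (62 bp).

5'-GAAGATATACGGCTCCGCGCTTGACGAATCGTCCCGGCTTATACCATGGGTAAGAATCACAG-3'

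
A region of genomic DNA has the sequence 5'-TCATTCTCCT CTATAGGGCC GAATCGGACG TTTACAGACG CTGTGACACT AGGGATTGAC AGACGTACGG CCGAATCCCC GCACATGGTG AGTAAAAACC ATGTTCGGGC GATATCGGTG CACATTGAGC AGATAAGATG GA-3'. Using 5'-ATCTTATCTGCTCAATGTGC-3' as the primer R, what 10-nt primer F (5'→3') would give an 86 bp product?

The reverse primer's reverse complement GCACATTGAGCAGATAAGAT matches the template at positions 120–139, so the product ends at position 139.
An 86 bp product then starts at position 139 − 86 + 1 = 54.
The forward primer is identical to the top strand there: GATTGACAGA.

5'-GATTGACAGA-3'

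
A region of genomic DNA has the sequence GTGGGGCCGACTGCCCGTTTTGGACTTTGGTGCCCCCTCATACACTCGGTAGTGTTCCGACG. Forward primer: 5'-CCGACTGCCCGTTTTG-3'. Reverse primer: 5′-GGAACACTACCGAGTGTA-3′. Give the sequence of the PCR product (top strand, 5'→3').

5'-CCGACTGCCCGTTTTGGACTTTGGTGCCCCCTCATACACTCGGTAGTGTTCC-3'

The forward primer matches the template at positions 7–22.
Reverse complement of the reverse primer: TACACTCGGTAGTGTTCC. This occurs on the top strand at positions 41–58.
The product is the template from position 7 through 58 (52 bp).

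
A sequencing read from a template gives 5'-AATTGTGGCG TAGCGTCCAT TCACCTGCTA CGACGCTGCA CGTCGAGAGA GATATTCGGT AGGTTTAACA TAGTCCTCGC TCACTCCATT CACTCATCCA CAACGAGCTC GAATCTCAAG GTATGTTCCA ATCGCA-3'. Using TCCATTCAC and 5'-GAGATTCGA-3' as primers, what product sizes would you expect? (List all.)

102 bp, 33 bp

The forward primer TCCATTCAC matches the top strand at positions 16–24, 85–93.
The reverse primer's reverse complement is TCGAATCTC, matching at positions 109–117.
Each forward site pairs with the reverse site to give a product ending at position 117: sizes 102, 33 bp.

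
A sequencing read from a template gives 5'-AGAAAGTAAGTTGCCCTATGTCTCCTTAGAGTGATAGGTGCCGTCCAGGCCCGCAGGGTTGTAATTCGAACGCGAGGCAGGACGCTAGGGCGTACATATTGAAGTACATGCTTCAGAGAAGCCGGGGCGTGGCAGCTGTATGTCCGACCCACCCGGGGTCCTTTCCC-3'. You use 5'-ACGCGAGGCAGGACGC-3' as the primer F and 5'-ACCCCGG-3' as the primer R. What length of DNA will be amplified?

Scanning the template, ACGCGAGGCAGGACGC occurs at positions 70–85; this primer anneals to the bottom strand there with its 3' end pointing downstream.
Taking the reverse complement of ACCCCGG gives CCGGGGT, found at positions 153–159 on the template; the primer anneals here to the top strand with its 3' end pointing upstream.
The product runs from position 70 to position 159, so its length is 159 − 70 + 1 = 90 bp.

90 bp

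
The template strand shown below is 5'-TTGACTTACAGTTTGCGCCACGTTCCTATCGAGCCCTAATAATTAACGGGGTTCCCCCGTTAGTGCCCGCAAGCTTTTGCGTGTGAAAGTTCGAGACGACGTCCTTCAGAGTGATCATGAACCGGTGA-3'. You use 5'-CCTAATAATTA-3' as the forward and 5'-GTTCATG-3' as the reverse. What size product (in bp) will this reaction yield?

The forward primer matches the template at positions 35–45.
Reverse complement of the reverse primer: CATGAAC. This occurs on the top strand at positions 116–122.
The product runs from position 35 to position 122, so its length is 122 − 35 + 1 = 88 bp.

88 bp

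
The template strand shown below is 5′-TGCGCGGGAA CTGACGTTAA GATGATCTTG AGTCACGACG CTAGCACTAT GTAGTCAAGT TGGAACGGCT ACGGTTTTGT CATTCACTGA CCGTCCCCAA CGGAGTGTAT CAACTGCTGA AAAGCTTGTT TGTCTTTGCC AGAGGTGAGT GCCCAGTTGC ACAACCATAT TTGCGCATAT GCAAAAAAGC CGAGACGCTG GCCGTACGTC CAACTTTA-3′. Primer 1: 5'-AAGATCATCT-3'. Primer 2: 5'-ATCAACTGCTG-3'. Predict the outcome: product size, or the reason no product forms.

Primer 1 (AAGATCATCT) has reverse complement AGATGATCTT, which matches the top strand at positions 20–29; primer 1 anneals to the top strand there with its 3' end pointing upstream toward position 20.
Primer 2 (ATCAACTGCTG) matches the top strand directly at positions 109–119; it anneals to the bottom strand with its 3' end pointing downstream toward position 119.
The 3' ends diverge (primer 1 extends toward position 1, primer 2 toward position 218), so the primers never converge on a shared product.

No product — the primers' 3' ends point away from each other.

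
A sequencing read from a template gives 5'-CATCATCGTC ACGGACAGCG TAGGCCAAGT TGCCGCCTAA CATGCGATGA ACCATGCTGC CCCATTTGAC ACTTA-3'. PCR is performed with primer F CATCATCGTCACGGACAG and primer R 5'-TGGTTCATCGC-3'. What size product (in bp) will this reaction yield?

The forward primer matches the template at positions 1–18.
The reverse primer's reverse complement is GCGATGAACCA, which matches the template at positions 44–54.
The product runs from position 1 to position 54, so its length is 54 − 1 + 1 = 54 bp.

54 bp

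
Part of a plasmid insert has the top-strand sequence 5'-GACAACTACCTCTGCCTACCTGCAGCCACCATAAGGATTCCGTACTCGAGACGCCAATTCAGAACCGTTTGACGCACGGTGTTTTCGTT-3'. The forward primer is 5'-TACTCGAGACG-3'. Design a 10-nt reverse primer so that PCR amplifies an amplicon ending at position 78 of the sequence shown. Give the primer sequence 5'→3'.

The forward primer binds at positions 43–53; the product's 3' end on the top strand is position 78.
The reverse primer anneals to the top strand over positions 69–78, i.e. to TTGACGCACG.
Its sequence written 5'→3' is the reverse complement: CGTGCGTCAA.

5'-CGTGCGTCAA-3'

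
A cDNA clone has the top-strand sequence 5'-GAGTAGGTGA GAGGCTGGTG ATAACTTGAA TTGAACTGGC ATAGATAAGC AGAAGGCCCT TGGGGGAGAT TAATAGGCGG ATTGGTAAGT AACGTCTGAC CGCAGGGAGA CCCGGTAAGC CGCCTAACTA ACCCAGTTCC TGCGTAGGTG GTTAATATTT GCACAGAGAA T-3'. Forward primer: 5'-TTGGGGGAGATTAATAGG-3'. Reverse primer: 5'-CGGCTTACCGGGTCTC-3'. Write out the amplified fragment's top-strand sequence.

5'-TTGGGGGAGATTAATAGGCGGATTGGTAAGTAACGTCTGACCGCAGGGAGACCCGGTAAGCCG-3'

The forward primer matches the template at positions 60–77.
Reverse complement of the reverse primer: GAGACCCGGTAAGCCG. This occurs on the top strand at positions 107–122.
The product is the template from position 60 through 122 (63 bp).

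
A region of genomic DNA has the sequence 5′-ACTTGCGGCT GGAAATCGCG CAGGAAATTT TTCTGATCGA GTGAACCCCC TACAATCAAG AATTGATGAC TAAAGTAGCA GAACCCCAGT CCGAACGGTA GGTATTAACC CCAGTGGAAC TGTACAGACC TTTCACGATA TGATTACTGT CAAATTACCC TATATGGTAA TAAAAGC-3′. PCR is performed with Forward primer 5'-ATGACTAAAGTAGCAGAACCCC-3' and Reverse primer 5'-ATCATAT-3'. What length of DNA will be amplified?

Forward primer ATGACTAAAGTAGCAGAACCCC is found on the top strand at positions 66–87.
Reverse complement of the reverse primer: ATATGAT. This occurs on the top strand at positions 138–144.
Product length = (reverse-primer end) − (forward-primer start) + 1 = 144 − 66 + 1 = 79 bp.

79 bp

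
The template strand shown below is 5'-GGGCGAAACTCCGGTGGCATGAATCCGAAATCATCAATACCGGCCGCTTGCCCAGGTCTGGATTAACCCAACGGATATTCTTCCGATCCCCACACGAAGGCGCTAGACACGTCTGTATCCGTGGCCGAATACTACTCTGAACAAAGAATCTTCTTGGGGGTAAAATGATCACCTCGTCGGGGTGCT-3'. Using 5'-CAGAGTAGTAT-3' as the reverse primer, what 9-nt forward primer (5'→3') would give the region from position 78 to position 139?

5'-TTCTTCCGA-3'

The reverse primer's reverse complement ATACTACTCTG matches the template at positions 129–139; the product starts at position 78.
The forward primer is identical to the top strand over positions 78–86: TTCTTCCGA.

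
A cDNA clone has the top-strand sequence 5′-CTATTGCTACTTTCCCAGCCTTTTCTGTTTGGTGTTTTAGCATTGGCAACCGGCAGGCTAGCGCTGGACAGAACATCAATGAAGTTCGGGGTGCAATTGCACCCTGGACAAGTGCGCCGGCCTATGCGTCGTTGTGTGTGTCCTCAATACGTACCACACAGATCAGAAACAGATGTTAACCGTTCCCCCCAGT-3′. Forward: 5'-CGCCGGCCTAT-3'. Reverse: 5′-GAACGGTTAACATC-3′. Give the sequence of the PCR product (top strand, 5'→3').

Forward primer CGCCGGCCTAT is found on the top strand at positions 115–125.
Taking the reverse complement of GAACGGTTAACATC gives GATGTTAACCGTTC, found at positions 172–185 on the template; the primer anneals here to the top strand with its 3' end pointing upstream.
The product is the template from position 115 through 185 (71 bp).

5'-CGCCGGCCTATGCGTCGTTGTGTGTGTCCTCAATACGTACCACACAGATCAGAAACAGATGTTAACCGTTC-3'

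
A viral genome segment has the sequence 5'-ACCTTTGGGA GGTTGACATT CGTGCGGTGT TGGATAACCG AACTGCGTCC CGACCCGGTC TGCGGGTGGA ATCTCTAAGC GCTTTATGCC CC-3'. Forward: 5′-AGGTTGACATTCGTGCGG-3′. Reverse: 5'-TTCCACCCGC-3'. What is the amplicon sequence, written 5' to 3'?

5'-AGGTTGACATTCGTGCGGTGTTGGATAACCGAACTGCGTCCCGACCCGGTCTGCGGGTGGAA-3'

Scanning the template, AGGTTGACATTCGTGCGG occurs at positions 10–27; this primer anneals to the bottom strand there with its 3' end pointing downstream.
The reverse primer's reverse complement is GCGGGTGGAA, which matches the template at positions 62–71.
The product is the template from position 10 through 71 (62 bp).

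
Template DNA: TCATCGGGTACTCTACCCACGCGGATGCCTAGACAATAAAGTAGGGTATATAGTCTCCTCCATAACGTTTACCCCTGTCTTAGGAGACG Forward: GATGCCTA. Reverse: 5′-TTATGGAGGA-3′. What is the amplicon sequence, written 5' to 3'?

5'-GATGCCTAGACAATAAAGTAGGGTATATAGTCTCCTCCATAA-3'

The forward primer matches the template at positions 24–31.
Reverse complement of the reverse primer: TCCTCCATAA. This occurs on the top strand at positions 56–65.
The product is the template from position 24 through 65 (42 bp).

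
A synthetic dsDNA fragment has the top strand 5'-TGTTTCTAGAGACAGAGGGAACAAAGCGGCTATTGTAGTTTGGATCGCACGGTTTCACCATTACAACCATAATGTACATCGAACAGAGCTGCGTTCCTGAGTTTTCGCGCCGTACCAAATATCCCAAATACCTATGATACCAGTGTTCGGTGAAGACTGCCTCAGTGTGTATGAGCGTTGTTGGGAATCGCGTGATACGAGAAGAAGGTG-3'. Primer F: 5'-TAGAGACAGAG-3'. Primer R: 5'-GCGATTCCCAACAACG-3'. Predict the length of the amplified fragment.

The forward primer matches the template at positions 7–17.
Reverse complement of the reverse primer: CGTTGTTGGGAATCGC. This occurs on the top strand at positions 176–191.
Product length = (reverse-primer end) − (forward-primer start) + 1 = 191 − 7 + 1 = 185 bp.

185 bp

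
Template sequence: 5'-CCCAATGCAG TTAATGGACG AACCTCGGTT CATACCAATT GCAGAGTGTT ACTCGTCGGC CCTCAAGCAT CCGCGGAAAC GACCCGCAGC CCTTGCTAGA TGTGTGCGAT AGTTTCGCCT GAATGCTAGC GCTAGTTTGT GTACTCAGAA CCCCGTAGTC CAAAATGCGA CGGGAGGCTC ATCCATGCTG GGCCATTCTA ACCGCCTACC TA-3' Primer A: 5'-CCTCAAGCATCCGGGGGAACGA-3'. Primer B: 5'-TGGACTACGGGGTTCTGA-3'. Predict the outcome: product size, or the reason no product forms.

No product — primer A has no binding site in the template.

Primer A (CCTCAAGCATCCGGGGGAACGA) does not match the top strand, and its reverse complement TCGTTCCCCCGGATGCTTGAGG does not match either.
With no annealing site for primer A, no amplification occurs.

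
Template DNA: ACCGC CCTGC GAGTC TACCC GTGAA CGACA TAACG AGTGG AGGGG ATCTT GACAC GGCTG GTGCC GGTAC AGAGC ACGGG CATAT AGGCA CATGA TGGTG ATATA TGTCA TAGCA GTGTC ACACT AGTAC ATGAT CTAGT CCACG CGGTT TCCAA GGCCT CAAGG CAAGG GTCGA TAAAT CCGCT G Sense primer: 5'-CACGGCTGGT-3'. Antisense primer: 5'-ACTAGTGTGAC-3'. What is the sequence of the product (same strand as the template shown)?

Scanning the template, CACGGCTGGT occurs at positions 53–62; this primer anneals to the bottom strand there with its 3' end pointing downstream.
Reverse complement of the reverse primer: GTCACACTAGT. This occurs on the top strand at positions 118–128.
The product is the template from position 53 through 128 (76 bp).

5'-CACGGCTGGTGCCGGTACAGAGCACGGGCATATAGGCACATGATGGTGATATATGTCATAGCAGTGTCACACTAGT-3'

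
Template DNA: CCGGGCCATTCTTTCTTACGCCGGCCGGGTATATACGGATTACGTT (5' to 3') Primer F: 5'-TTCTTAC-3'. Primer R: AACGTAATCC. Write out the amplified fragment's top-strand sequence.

Scanning the template, TTCTTAC occurs at positions 13–19; this primer anneals to the bottom strand there with its 3' end pointing downstream.
Reverse complement of the reverse primer: GGATTACGTT. This occurs on the top strand at positions 37–46.
The product is the template from position 13 through 46 (34 bp).

5'-TTCTTACGCCGGCCGGGTATATACGGATTACGTT-3'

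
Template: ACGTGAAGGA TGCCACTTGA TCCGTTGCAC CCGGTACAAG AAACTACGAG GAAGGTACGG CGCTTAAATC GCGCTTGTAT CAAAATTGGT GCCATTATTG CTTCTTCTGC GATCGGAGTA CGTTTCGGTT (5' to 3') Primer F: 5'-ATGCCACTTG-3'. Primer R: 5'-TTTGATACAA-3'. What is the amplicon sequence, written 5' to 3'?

The forward primer matches the template at positions 10–19.
Reverse complement of the reverse primer: TTGTATCAAA. This occurs on the top strand at positions 75–84.
The product is the template from position 10 through 84 (75 bp).

5'-ATGCCACTTGATCCGTTGCACCCGGTACAAGAAACTACGAGGAAGGTACGGCGCTTAAATCGCGCTTGTATCAAA-3'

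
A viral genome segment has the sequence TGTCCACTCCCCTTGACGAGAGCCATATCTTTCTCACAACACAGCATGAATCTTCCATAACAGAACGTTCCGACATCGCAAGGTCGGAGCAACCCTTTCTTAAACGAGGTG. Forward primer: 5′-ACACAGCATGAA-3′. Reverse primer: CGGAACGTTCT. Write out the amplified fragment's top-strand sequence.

Scanning the template, ACACAGCATGAA occurs at positions 39–50; this primer anneals to the bottom strand there with its 3' end pointing downstream.
Taking the reverse complement of CGGAACGTTCT gives AGAACGTTCCG, found at positions 62–72 on the template; the primer anneals here to the top strand with its 3' end pointing upstream.
The product is the template from position 39 through 72 (34 bp).

5'-ACACAGCATGAATCTTCCATAACAGAACGTTCCG-3'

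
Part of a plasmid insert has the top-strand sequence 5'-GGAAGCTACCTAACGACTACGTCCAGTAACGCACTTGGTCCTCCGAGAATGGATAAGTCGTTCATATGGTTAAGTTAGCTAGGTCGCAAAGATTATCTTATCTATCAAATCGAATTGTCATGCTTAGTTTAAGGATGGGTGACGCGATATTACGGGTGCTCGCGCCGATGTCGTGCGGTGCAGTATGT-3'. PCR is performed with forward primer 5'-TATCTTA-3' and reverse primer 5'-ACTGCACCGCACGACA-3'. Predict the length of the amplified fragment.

Scanning the template, TATCTTA occurs at positions 94–100; this primer anneals to the bottom strand there with its 3' end pointing downstream.
Reverse complement of the reverse primer: TGTCGTGCGGTGCAGT. This occurs on the top strand at positions 169–184.
The product runs from position 94 to position 184, so its length is 184 − 94 + 1 = 91 bp.

91 bp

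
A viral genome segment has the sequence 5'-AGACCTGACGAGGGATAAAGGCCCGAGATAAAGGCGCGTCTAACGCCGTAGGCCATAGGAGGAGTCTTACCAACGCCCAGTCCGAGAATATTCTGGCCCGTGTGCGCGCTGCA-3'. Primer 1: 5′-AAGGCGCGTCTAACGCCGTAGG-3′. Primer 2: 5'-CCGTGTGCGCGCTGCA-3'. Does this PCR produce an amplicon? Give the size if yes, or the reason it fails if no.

No product — both primers anneal to the same strand and extend in the same direction.

Primer 1 (AAGGCGCGTCTAACGCCGTAGG) matches the top strand at positions 31–52 (3' end points downstream).
Primer 2 (CCGTGTGCGCGCTGCA) also matches the top strand directly, at positions 98–113 — its reverse complement TGCAGCGCGCACACGG is not present.
Both primers anneal to the bottom strand with 3' ends pointing the same way, so neither can prime synthesis back toward the other.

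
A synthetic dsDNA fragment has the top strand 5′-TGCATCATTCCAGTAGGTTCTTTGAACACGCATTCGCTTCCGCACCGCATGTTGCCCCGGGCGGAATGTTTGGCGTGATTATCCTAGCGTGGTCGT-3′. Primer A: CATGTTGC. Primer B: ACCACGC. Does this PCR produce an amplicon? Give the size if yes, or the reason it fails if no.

Primer A (CATGTTGC) matches the top strand at positions 48–55; it acts as a forward primer.
Primer B's reverse complement is GCGTGGT, matching the top strand at positions 87–93; it acts as a reverse primer.
The 3' ends face each other across positions 48–93, giving a 46 bp product.

Yes — a 46 bp product.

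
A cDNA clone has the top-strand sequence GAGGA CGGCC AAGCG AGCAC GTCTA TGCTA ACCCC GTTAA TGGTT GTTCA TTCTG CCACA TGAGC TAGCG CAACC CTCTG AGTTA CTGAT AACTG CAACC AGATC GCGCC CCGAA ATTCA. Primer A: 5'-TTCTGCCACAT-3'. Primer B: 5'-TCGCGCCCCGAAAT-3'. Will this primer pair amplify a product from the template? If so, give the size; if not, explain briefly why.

No product — both primers anneal to the same strand and extend in the same direction.

Primer A (TTCTGCCACAT) matches the top strand at positions 51–61 (3' end points downstream).
Primer B (TCGCGCCCCGAAAT) also matches the top strand directly, at positions 104–117 — its reverse complement ATTTCGGGGCGCGA is not present.
Both primers anneal to the bottom strand with 3' ends pointing the same way, so neither can prime synthesis back toward the other.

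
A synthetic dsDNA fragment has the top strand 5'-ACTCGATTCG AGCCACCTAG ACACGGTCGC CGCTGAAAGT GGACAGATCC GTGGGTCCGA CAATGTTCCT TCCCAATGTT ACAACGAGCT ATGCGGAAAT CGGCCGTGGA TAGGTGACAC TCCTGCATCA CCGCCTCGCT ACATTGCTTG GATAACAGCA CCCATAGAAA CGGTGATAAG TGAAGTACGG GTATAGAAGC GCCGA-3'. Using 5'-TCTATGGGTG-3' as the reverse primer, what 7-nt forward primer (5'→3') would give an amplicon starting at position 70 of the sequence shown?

The reverse primer's reverse complement CACCCATAGA matches the template at positions 159–168; the product starts at position 70.
The forward primer is identical to the top strand over positions 70–76: TTCCCAA.

5'-TTCCCAA-3'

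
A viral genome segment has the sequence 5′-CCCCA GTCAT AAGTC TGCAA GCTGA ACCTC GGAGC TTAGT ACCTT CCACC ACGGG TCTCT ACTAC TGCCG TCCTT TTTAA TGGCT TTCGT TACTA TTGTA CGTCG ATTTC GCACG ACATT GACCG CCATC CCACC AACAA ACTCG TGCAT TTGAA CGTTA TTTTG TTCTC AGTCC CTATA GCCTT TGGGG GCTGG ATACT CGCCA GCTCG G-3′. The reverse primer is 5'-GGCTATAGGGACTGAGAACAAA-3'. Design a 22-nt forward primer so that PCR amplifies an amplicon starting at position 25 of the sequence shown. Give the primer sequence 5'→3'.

5'-AACCTCGGAGCTTAGTACCTTC-3'

The reverse primer's reverse complement TTTGTTCTCAGTCCCTATAGCC matches the template at positions 162–183; the product starts at position 25.
The forward primer is identical to the top strand over positions 25–46: AACCTCGGAGCTTAGTACCTTC.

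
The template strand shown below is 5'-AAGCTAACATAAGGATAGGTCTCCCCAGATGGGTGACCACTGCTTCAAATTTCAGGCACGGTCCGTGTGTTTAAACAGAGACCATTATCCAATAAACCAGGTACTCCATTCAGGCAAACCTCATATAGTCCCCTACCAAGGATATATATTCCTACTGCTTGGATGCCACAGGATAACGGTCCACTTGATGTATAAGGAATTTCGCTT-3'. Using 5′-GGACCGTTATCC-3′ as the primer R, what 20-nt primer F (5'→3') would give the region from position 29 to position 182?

5'-ATGGGTGACCACTGCTTCAA-3'

The reverse primer's reverse complement GGATAACGGTCC matches the template at positions 171–182; the product starts at position 29.
The forward primer is identical to the top strand over positions 29–48: ATGGGTGACCACTGCTTCAA.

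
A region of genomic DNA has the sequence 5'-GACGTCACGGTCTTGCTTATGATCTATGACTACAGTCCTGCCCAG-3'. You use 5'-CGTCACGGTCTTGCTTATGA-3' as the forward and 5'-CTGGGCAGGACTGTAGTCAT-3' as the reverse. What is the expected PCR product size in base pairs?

43 bp

Scanning the template, CGTCACGGTCTTGCTTATGA occurs at positions 3–22; this primer anneals to the bottom strand there with its 3' end pointing downstream.
Taking the reverse complement of CTGGGCAGGACTGTAGTCAT gives ATGACTACAGTCCTGCCCAG, found at positions 26–45 on the template; the primer anneals here to the top strand with its 3' end pointing upstream.
Product length = (reverse-primer end) − (forward-primer start) + 1 = 45 − 3 + 1 = 43 bp.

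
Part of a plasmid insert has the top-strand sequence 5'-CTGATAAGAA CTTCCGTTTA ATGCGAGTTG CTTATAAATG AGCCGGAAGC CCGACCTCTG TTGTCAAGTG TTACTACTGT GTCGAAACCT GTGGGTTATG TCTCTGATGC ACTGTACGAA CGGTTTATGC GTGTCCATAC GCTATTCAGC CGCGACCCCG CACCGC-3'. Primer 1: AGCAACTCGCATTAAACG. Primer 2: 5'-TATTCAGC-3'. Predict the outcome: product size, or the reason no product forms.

Primer 1 (AGCAACTCGCATTAAACG) has reverse complement CGTTTAATGCGAGTTGCT, which matches the top strand at positions 15–32; primer 1 anneals to the top strand there with its 3' end pointing upstream toward position 15.
Primer 2 (TATTCAGC) matches the top strand directly at positions 143–150; it anneals to the bottom strand with its 3' end pointing downstream toward position 150.
The 3' ends diverge (primer 1 extends toward position 1, primer 2 toward position 166), so the primers never converge on a shared product.

No product — the primers' 3' ends point away from each other.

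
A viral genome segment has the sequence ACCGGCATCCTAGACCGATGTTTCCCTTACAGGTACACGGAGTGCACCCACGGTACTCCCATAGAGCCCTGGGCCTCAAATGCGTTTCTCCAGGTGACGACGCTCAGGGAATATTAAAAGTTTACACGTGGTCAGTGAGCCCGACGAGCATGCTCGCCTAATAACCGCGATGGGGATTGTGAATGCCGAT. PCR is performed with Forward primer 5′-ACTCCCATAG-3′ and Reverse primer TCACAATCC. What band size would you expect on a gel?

Forward primer ACTCCCATAG is found on the top strand at positions 55–64.
Reverse complement of the reverse primer: GGATTGTGA. This occurs on the top strand at positions 174–182.
The product runs from position 55 to position 182, so its length is 182 − 55 + 1 = 128 bp.

128 bp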